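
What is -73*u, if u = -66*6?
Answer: 28908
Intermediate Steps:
u = -396
-73*u = -73*(-396) = 28908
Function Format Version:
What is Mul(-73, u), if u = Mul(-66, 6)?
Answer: 28908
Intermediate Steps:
u = -396
Mul(-73, u) = Mul(-73, -396) = 28908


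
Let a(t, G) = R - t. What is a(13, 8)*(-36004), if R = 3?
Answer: 360040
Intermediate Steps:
a(t, G) = 3 - t
a(13, 8)*(-36004) = (3 - 1*13)*(-36004) = (3 - 13)*(-36004) = -10*(-36004) = 360040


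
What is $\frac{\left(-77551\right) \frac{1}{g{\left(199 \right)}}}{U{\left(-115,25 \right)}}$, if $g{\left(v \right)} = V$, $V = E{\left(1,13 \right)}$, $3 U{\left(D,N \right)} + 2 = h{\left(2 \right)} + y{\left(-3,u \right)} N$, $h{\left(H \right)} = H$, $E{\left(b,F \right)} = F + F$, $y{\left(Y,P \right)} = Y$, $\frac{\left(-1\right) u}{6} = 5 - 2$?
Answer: $\frac{77551}{650} \approx 119.31$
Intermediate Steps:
$u = -18$ ($u = - 6 \left(5 - 2\right) = \left(-6\right) 3 = -18$)
$E{\left(b,F \right)} = 2 F$
$U{\left(D,N \right)} = - N$ ($U{\left(D,N \right)} = - \frac{2}{3} + \frac{2 - 3 N}{3} = - \frac{2}{3} - \left(- \frac{2}{3} + N\right) = - N$)
$V = 26$ ($V = 2 \cdot 13 = 26$)
$g{\left(v \right)} = 26$
$\frac{\left(-77551\right) \frac{1}{g{\left(199 \right)}}}{U{\left(-115,25 \right)}} = \frac{\left(-77551\right) \frac{1}{26}}{\left(-1\right) 25} = \frac{\left(-77551\right) \frac{1}{26}}{-25} = \left(- \frac{77551}{26}\right) \left(- \frac{1}{25}\right) = \frac{77551}{650}$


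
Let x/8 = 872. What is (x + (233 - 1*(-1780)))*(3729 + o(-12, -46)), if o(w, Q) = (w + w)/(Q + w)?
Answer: 972187317/29 ≈ 3.3524e+7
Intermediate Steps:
x = 6976 (x = 8*872 = 6976)
o(w, Q) = 2*w/(Q + w) (o(w, Q) = (2*w)/(Q + w) = 2*w/(Q + w))
(x + (233 - 1*(-1780)))*(3729 + o(-12, -46)) = (6976 + (233 - 1*(-1780)))*(3729 + 2*(-12)/(-46 - 12)) = (6976 + (233 + 1780))*(3729 + 2*(-12)/(-58)) = (6976 + 2013)*(3729 + 2*(-12)*(-1/58)) = 8989*(3729 + 12/29) = 8989*(108153/29) = 972187317/29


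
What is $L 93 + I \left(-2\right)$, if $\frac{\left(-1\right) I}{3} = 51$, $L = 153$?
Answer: $14535$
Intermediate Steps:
$I = -153$ ($I = \left(-3\right) 51 = -153$)
$L 93 + I \left(-2\right) = 153 \cdot 93 - -306 = 14229 + 306 = 14535$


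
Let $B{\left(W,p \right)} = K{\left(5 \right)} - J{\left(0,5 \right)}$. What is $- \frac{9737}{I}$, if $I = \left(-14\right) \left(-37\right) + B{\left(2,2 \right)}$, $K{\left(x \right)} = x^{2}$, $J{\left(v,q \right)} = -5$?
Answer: $- \frac{9737}{548} \approx -17.768$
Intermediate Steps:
$B{\left(W,p \right)} = 30$ ($B{\left(W,p \right)} = 5^{2} - -5 = 25 + 5 = 30$)
$I = 548$ ($I = \left(-14\right) \left(-37\right) + 30 = 518 + 30 = 548$)
$- \frac{9737}{I} = - \frac{9737}{548}$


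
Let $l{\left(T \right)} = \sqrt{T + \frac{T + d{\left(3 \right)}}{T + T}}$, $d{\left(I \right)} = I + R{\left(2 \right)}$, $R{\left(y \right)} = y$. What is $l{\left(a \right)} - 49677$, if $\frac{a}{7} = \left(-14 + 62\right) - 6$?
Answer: $-49677 + \frac{\sqrt{519513}}{42} \approx -49660.0$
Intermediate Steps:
$a = 294$ ($a = 7 \left(\left(-14 + 62\right) - 6\right) = 7 \left(48 - 6\right) = 7 \cdot 42 = 294$)
$d{\left(I \right)} = 2 + I$ ($d{\left(I \right)} = I + 2 = 2 + I$)
$l{\left(T \right)} = \sqrt{T + \frac{5 + T}{2 T}}$ ($l{\left(T \right)} = \sqrt{T + \frac{T + \left(2 + 3\right)}{T + T}} = \sqrt{T + \frac{T + 5}{2 T}} = \sqrt{T + \left(5 + T\right) \frac{1}{2 T}} = \sqrt{T + \frac{5 + T}{2 T}}$)
$l{\left(a \right)} - 49677 = \frac{\sqrt{2 + 4 \cdot 294 + \frac{10}{294}}}{2} - 49677 = \frac{\sqrt{2 + 1176 + 10 \cdot \frac{1}{294}}}{2} - 49677 = \frac{\sqrt{2 + 1176 + \frac{5}{147}}}{2} - 49677 = \frac{\sqrt{\frac{173171}{147}}}{2} - 49677 = \frac{\frac{1}{21} \sqrt{519513}}{2} - 49677 = \frac{\sqrt{519513}}{42} - 49677 = -49677 + \frac{\sqrt{519513}}{42}$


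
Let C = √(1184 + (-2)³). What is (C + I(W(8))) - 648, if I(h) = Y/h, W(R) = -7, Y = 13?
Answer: -4549/7 + 14*√6 ≈ -615.56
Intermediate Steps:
I(h) = 13/h
C = 14*√6 (C = √(1184 - 8) = √1176 = 14*√6 ≈ 34.293)
(C + I(W(8))) - 648 = (14*√6 + 13/(-7)) - 648 = (14*√6 + 13*(-⅐)) - 648 = (14*√6 - 13/7) - 648 = (-13/7 + 14*√6) - 648 = -4549/7 + 14*√6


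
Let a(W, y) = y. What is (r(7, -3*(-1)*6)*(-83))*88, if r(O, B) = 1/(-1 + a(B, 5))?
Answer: -1826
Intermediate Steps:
r(O, B) = ¼ (r(O, B) = 1/(-1 + 5) = 1/4 = ¼)
(r(7, -3*(-1)*6)*(-83))*88 = ((¼)*(-83))*88 = -83/4*88 = -1826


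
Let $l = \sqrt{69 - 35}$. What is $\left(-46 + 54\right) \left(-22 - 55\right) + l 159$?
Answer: $-616 + 159 \sqrt{34} \approx 311.12$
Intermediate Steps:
$l = \sqrt{34} \approx 5.8309$
$\left(-46 + 54\right) \left(-22 - 55\right) + l 159 = \left(-46 + 54\right) \left(-22 - 55\right) + \sqrt{34} \cdot 159 = 8 \left(-77\right) + 159 \sqrt{34} = -616 + 159 \sqrt{34}$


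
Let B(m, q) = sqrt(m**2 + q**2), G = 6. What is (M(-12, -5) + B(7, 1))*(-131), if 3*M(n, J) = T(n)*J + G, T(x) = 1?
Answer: -131/3 - 655*sqrt(2) ≈ -969.98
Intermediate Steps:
M(n, J) = 2 + J/3 (M(n, J) = (1*J + 6)/3 = (J + 6)/3 = (6 + J)/3 = 2 + J/3)
(M(-12, -5) + B(7, 1))*(-131) = ((2 + (1/3)*(-5)) + sqrt(7**2 + 1**2))*(-131) = ((2 - 5/3) + sqrt(49 + 1))*(-131) = (1/3 + sqrt(50))*(-131) = (1/3 + 5*sqrt(2))*(-131) = -131/3 - 655*sqrt(2)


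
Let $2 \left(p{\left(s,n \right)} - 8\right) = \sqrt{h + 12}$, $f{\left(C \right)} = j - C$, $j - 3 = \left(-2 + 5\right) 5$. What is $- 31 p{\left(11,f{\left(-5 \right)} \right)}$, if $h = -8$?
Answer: $-279$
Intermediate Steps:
$j = 18$ ($j = 3 + \left(-2 + 5\right) 5 = 3 + 3 \cdot 5 = 3 + 15 = 18$)
$f{\left(C \right)} = 18 - C$
$p{\left(s,n \right)} = 9$ ($p{\left(s,n \right)} = 8 + \frac{\sqrt{-8 + 12}}{2} = 8 + \frac{\sqrt{4}}{2} = 8 + \frac{1}{2} \cdot 2 = 8 + 1 = 9$)
$- 31 p{\left(11,f{\left(-5 \right)} \right)} = \left(-31\right) 9 = -279$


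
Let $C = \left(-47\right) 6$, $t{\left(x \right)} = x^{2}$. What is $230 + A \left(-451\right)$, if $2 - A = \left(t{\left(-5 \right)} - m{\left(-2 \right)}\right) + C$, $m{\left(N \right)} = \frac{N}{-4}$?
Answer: $- \frac{233609}{2} \approx -1.168 \cdot 10^{5}$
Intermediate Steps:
$m{\left(N \right)} = - \frac{N}{4}$ ($m{\left(N \right)} = N \left(- \frac{1}{4}\right) = - \frac{N}{4}$)
$C = -282$
$A = \frac{519}{2}$ ($A = 2 - \left(\left(\left(-5\right)^{2} - \left(- \frac{1}{4}\right) \left(-2\right)\right) - 282\right) = 2 - \left(\left(25 - \frac{1}{2}\right) - 282\right) = 2 - \left(\frac{49}{2} - 282\right) = 2 - - \frac{515}{2} = 2 + \frac{515}{2} = \frac{519}{2} \approx 259.5$)
$230 + A \left(-451\right) = 230 + \frac{519}{2} \left(-451\right) = 230 - \frac{234069}{2} = - \frac{233609}{2}$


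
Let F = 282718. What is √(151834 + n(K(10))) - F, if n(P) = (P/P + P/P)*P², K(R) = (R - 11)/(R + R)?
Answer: -282718 + 3*√6748178/20 ≈ -2.8233e+5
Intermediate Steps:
K(R) = (-11 + R)/(2*R) (K(R) = (-11 + R)/((2*R)) = (-11 + R)*(1/(2*R)) = (-11 + R)/(2*R))
n(P) = 2*P² (n(P) = (1 + 1)*P² = 2*P²)
√(151834 + n(K(10))) - F = √(151834 + 2*((½)*(-11 + 10)/10)²) - 1*282718 = √(151834 + 2*((½)*(⅒)*(-1))²) - 282718 = √(151834 + 2*(-1/20)²) - 282718 = √(151834 + 2*(1/400)) - 282718 = √(151834 + 1/200) - 282718 = √(30366801/200) - 282718 = 3*√6748178/20 - 282718 = -282718 + 3*√6748178/20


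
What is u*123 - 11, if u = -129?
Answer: -15878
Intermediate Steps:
u*123 - 11 = -129*123 - 11 = -15867 - 11 = -15878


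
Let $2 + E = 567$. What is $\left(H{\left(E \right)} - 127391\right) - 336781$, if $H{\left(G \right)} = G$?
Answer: $-463607$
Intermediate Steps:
$E = 565$ ($E = -2 + 567 = 565$)
$\left(H{\left(E \right)} - 127391\right) - 336781 = \left(565 - 127391\right) - 336781 = -126826 - 336781 = -463607$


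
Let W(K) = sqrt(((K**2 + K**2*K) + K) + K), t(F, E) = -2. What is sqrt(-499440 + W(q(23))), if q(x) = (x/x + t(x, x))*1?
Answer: sqrt(-499440 + I*sqrt(2)) ≈ 0.001 + 706.71*I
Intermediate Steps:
q(x) = -1 (q(x) = (x/x - 2)*1 = (1 - 2)*1 = -1*1 = -1)
W(K) = sqrt(K**2 + K**3 + 2*K) (W(K) = sqrt(((K**2 + K**3) + K) + K) = sqrt((K + K**2 + K**3) + K) = sqrt(K**2 + K**3 + 2*K))
sqrt(-499440 + W(q(23))) = sqrt(-499440 + sqrt(-(2 - 1 + (-1)**2))) = sqrt(-499440 + sqrt(-(2 - 1 + 1))) = sqrt(-499440 + sqrt(-1*2)) = sqrt(-499440 + sqrt(-2)) = sqrt(-499440 + I*sqrt(2))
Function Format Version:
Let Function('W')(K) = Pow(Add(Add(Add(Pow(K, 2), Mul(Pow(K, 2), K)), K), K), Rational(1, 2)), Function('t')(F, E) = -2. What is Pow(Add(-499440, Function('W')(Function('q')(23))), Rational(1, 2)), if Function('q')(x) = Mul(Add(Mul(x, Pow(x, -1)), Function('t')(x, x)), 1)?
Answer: Pow(Add(-499440, Mul(I, Pow(2, Rational(1, 2)))), Rational(1, 2)) ≈ Add(0.001, Mul(706.71, I))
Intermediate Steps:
Function('q')(x) = -1 (Function('q')(x) = Mul(Add(Mul(x, Pow(x, -1)), -2), 1) = Mul(Add(1, -2), 1) = Mul(-1, 1) = -1)
Function('W')(K) = Pow(Add(Pow(K, 2), Pow(K, 3), Mul(2, K)), Rational(1, 2)) (Function('W')(K) = Pow(Add(Add(Add(Pow(K, 2), Pow(K, 3)), K), K), Rational(1, 2)) = Pow(Add(Add(K, Pow(K, 2), Pow(K, 3)), K), Rational(1, 2)) = Pow(Add(Pow(K, 2), Pow(K, 3), Mul(2, K)), Rational(1, 2)))
Pow(Add(-499440, Function('W')(Function('q')(23))), Rational(1, 2)) = Pow(Add(-499440, Pow(Mul(-1, Add(2, -1, Pow(-1, 2))), Rational(1, 2))), Rational(1, 2)) = Pow(Add(-499440, Pow(Mul(-1, Add(2, -1, 1)), Rational(1, 2))), Rational(1, 2)) = Pow(Add(-499440, Pow(Mul(-1, 2), Rational(1, 2))), Rational(1, 2)) = Pow(Add(-499440, Pow(-2, Rational(1, 2))), Rational(1, 2)) = Pow(Add(-499440, Mul(I, Pow(2, Rational(1, 2)))), Rational(1, 2))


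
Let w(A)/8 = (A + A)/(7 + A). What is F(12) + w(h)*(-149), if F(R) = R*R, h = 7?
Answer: -1048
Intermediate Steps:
F(R) = R²
w(A) = 16*A/(7 + A) (w(A) = 8*((A + A)/(7 + A)) = 8*((2*A)/(7 + A)) = 8*(2*A/(7 + A)) = 16*A/(7 + A))
F(12) + w(h)*(-149) = 12² + (16*7/(7 + 7))*(-149) = 144 + (16*7/14)*(-149) = 144 + (16*7*(1/14))*(-149) = 144 + 8*(-149) = 144 - 1192 = -1048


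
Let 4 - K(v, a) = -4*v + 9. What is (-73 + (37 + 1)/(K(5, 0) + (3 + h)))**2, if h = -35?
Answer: 1635841/289 ≈ 5660.4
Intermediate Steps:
K(v, a) = -5 + 4*v (K(v, a) = 4 - (-4*v + 9) = 4 - (9 - 4*v) = 4 + (-9 + 4*v) = -5 + 4*v)
(-73 + (37 + 1)/(K(5, 0) + (3 + h)))**2 = (-73 + (37 + 1)/((-5 + 4*5) + (3 - 35)))**2 = (-73 + 38/((-5 + 20) - 32))**2 = (-73 + 38/(15 - 32))**2 = (-73 + 38/(-17))**2 = (-73 + 38*(-1/17))**2 = (-73 - 38/17)**2 = (-1279/17)**2 = 1635841/289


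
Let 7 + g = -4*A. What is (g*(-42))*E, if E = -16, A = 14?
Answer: -42336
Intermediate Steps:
g = -63 (g = -7 - 4*14 = -7 - 56 = -63)
(g*(-42))*E = -63*(-42)*(-16) = 2646*(-16) = -42336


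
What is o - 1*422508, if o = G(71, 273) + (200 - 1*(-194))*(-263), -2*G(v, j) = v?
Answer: -1052331/2 ≈ -5.2617e+5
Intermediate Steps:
G(v, j) = -v/2
o = -207315/2 (o = -½*71 + (200 - 1*(-194))*(-263) = -71/2 + (200 + 194)*(-263) = -71/2 + 394*(-263) = -71/2 - 103622 = -207315/2 ≈ -1.0366e+5)
o - 1*422508 = -207315/2 - 1*422508 = -207315/2 - 422508 = -1052331/2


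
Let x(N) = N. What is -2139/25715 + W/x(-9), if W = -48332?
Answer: 1242838129/231435 ≈ 5370.1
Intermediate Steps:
-2139/25715 + W/x(-9) = -2139/25715 - 48332/(-9) = -2139*1/25715 - 48332*(-⅑) = -2139/25715 + 48332/9 = 1242838129/231435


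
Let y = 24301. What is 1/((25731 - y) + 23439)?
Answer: 1/24869 ≈ 4.0211e-5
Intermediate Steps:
1/((25731 - y) + 23439) = 1/((25731 - 1*24301) + 23439) = 1/((25731 - 24301) + 23439) = 1/(1430 + 23439) = 1/24869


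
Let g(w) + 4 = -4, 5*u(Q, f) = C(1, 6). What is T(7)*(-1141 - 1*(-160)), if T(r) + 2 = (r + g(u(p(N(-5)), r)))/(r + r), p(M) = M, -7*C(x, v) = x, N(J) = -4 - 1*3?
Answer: 28449/14 ≈ 2032.1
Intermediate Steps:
N(J) = -7 (N(J) = -4 - 3 = -7)
C(x, v) = -x/7
u(Q, f) = -1/35 (u(Q, f) = (-⅐*1)/5 = (⅕)*(-⅐) = -1/35)
g(w) = -8 (g(w) = -4 - 4 = -8)
T(r) = -2 + (-8 + r)/(2*r) (T(r) = -2 + (r - 8)/(r + r) = -2 + (-8 + r)/((2*r)) = -2 + (-8 + r)*(1/(2*r)) = -2 + (-8 + r)/(2*r))
T(7)*(-1141 - 1*(-160)) = (-3/2 - 4/7)*(-1141 - 1*(-160)) = (-3/2 - 4*⅐)*(-1141 + 160) = (-3/2 - 4/7)*(-981) = -29/14*(-981) = 28449/14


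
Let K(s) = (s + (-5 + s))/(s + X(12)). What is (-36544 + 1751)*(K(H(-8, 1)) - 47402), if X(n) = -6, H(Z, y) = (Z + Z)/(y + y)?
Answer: 3298411193/2 ≈ 1.6492e+9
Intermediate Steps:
H(Z, y) = Z/y (H(Z, y) = (2*Z)/((2*y)) = (2*Z)*(1/(2*y)) = Z/y)
K(s) = (-5 + 2*s)/(-6 + s) (K(s) = (s + (-5 + s))/(s - 6) = (-5 + 2*s)/(-6 + s))
(-36544 + 1751)*(K(H(-8, 1)) - 47402) = (-36544 + 1751)*((-5 + 2*(-8/1))/(-6 - 8/1) - 47402) = -34793*((-5 + 2*(-8*1))/(-6 - 8*1) - 47402) = -34793*((-5 + 2*(-8))/(-6 - 8) - 47402) = -34793*((-5 - 16)/(-14) - 47402) = -34793*(-1/14*(-21) - 47402) = -34793*(3/2 - 47402) = -34793*(-94801/2) = 3298411193/2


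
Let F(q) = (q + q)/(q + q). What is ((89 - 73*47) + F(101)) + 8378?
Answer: 5037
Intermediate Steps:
F(q) = 1 (F(q) = (2*q)/((2*q)) = (2*q)*(1/(2*q)) = 1)
((89 - 73*47) + F(101)) + 8378 = ((89 - 73*47) + 1) + 8378 = ((89 - 3431) + 1) + 8378 = (-3342 + 1) + 8378 = -3341 + 8378 = 5037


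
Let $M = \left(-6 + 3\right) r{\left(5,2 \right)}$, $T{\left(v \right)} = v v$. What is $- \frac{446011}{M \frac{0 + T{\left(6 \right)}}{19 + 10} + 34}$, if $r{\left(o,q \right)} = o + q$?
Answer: $- \frac{12934319}{230} \approx -56236.0$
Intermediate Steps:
$T{\left(v \right)} = v^{2}$
$M = -21$ ($M = \left(-6 + 3\right) \left(5 + 2\right) = \left(-3\right) 7 = -21$)
$- \frac{446011}{M \frac{0 + T{\left(6 \right)}}{19 + 10} + 34} = - \frac{446011}{- 21 \frac{0 + 6^{2}}{19 + 10} + 34} = - \frac{446011}{- 21 \frac{0 + 36}{29} + 34} = - \frac{446011}{- 21 \cdot 36 \cdot \frac{1}{29} + 34} = - \frac{446011}{\left(-21\right) \frac{36}{29} + 34} = - \frac{446011}{- \frac{756}{29} + 34} = - \frac{446011}{\frac{230}{29}} = \left(-446011\right) \frac{29}{230} = - \frac{12934319}{230}$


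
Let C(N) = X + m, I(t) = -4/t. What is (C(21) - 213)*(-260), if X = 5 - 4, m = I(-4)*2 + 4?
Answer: 53560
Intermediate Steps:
m = 6 (m = -4/(-4)*2 + 4 = -4*(-¼)*2 + 4 = 1*2 + 4 = 2 + 4 = 6)
X = 1
C(N) = 7 (C(N) = 1 + 6 = 7)
(C(21) - 213)*(-260) = (7 - 213)*(-260) = -206*(-260) = 53560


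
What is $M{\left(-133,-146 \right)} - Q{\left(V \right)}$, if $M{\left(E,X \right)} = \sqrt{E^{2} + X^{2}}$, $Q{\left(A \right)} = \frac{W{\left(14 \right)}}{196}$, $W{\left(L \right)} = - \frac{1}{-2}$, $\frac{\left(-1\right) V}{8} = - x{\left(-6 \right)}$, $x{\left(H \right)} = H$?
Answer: $- \frac{1}{392} + \sqrt{39005} \approx 197.49$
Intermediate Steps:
$V = -48$ ($V = - 8 \left(\left(-1\right) \left(-6\right)\right) = \left(-8\right) 6 = -48$)
$W{\left(L \right)} = \frac{1}{2}$ ($W{\left(L \right)} = \left(-1\right) \left(- \frac{1}{2}\right) = \frac{1}{2}$)
$Q{\left(A \right)} = \frac{1}{392}$ ($Q{\left(A \right)} = \frac{1}{2 \cdot 196} = \frac{1}{2} \cdot \frac{1}{196} = \frac{1}{392}$)
$M{\left(-133,-146 \right)} - Q{\left(V \right)} = \sqrt{\left(-133\right)^{2} + \left(-146\right)^{2}} - \frac{1}{392} = \sqrt{17689 + 21316} - \frac{1}{392} = \sqrt{39005} - \frac{1}{392} = - \frac{1}{392} + \sqrt{39005}$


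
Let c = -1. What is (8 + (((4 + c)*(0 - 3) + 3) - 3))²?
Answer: 1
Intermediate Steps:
(8 + (((4 + c)*(0 - 3) + 3) - 3))² = (8 + (((4 - 1)*(0 - 3) + 3) - 3))² = (8 + ((3*(-3) + 3) - 3))² = (8 + ((-9 + 3) - 3))² = (8 + (-6 - 3))² = (8 - 9)² = (-1)² = 1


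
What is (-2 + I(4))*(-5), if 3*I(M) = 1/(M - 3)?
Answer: 25/3 ≈ 8.3333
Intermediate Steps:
I(M) = 1/(3*(-3 + M)) (I(M) = 1/(3*(M - 3)) = 1/(3*(-3 + M)))
(-2 + I(4))*(-5) = (-2 + 1/(3*(-3 + 4)))*(-5) = (-2 + (1/3)/1)*(-5) = (-2 + (1/3)*1)*(-5) = (-2 + 1/3)*(-5) = -5/3*(-5) = 25/3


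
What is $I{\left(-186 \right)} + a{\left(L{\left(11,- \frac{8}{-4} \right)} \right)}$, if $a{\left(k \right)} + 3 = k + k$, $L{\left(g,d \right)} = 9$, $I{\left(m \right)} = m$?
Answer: $-171$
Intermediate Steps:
$a{\left(k \right)} = -3 + 2 k$ ($a{\left(k \right)} = -3 + \left(k + k\right) = -3 + 2 k$)
$I{\left(-186 \right)} + a{\left(L{\left(11,- \frac{8}{-4} \right)} \right)} = -186 + \left(-3 + 2 \cdot 9\right) = -186 + \left(-3 + 18\right) = -186 + 15 = -171$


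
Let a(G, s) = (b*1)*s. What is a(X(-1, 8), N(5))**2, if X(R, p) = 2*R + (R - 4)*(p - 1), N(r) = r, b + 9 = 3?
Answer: 900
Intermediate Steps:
b = -6 (b = -9 + 3 = -6)
X(R, p) = 2*R + (-1 + p)*(-4 + R) (X(R, p) = 2*R + (-4 + R)*(-1 + p) = 2*R + (-1 + p)*(-4 + R))
a(G, s) = -6*s (a(G, s) = (-6*1)*s = -6*s)
a(X(-1, 8), N(5))**2 = (-6*5)**2 = (-30)**2 = 900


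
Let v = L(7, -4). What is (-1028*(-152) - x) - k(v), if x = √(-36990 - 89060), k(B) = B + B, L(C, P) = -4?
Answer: 156264 - 5*I*√5042 ≈ 1.5626e+5 - 355.04*I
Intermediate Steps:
v = -4
k(B) = 2*B
x = 5*I*√5042 (x = √(-126050) = 5*I*√5042 ≈ 355.04*I)
(-1028*(-152) - x) - k(v) = (-1028*(-152) - 5*I*√5042) - 2*(-4) = (156256 - 5*I*√5042) - 1*(-8) = (156256 - 5*I*√5042) + 8 = 156264 - 5*I*√5042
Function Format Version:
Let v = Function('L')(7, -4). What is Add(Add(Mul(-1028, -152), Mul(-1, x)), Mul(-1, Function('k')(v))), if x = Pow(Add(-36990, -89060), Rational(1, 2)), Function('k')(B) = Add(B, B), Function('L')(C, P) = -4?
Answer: Add(156264, Mul(-5, I, Pow(5042, Rational(1, 2)))) ≈ Add(1.5626e+5, Mul(-355.04, I))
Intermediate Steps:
v = -4
Function('k')(B) = Mul(2, B)
x = Mul(5, I, Pow(5042, Rational(1, 2))) (x = Pow(-126050, Rational(1, 2)) = Mul(5, I, Pow(5042, Rational(1, 2))) ≈ Mul(355.04, I))
Add(Add(Mul(-1028, -152), Mul(-1, x)), Mul(-1, Function('k')(v))) = Add(Add(Mul(-1028, -152), Mul(-1, Mul(5, I, Pow(5042, Rational(1, 2))))), Mul(-1, Mul(2, -4))) = Add(Add(156256, Mul(-5, I, Pow(5042, Rational(1, 2)))), Mul(-1, -8)) = Add(Add(156256, Mul(-5, I, Pow(5042, Rational(1, 2)))), 8) = Add(156264, Mul(-5, I, Pow(5042, Rational(1, 2))))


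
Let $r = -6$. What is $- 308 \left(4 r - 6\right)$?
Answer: $9240$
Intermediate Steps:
$- 308 \left(4 r - 6\right) = - 308 \left(4 \left(-6\right) - 6\right) = - 308 \left(-24 - 6\right) = \left(-308\right) \left(-30\right) = 9240$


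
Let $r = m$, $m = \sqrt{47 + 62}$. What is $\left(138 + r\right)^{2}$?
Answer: $\left(138 + \sqrt{109}\right)^{2} \approx 22035.0$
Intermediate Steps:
$m = \sqrt{109} \approx 10.44$
$r = \sqrt{109} \approx 10.44$
$\left(138 + r\right)^{2} = \left(138 + \sqrt{109}\right)^{2}$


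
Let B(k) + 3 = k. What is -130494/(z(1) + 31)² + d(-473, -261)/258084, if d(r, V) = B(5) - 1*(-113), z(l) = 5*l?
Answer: -155917891/1548504 ≈ -100.69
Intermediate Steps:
B(k) = -3 + k
d(r, V) = 115 (d(r, V) = (-3 + 5) - 1*(-113) = 2 + 113 = 115)
-130494/(z(1) + 31)² + d(-473, -261)/258084 = -130494/(5*1 + 31)² + 115/258084 = -130494/(5 + 31)² + 115*(1/258084) = -130494/(36²) + 115/258084 = -130494/1296 + 115/258084 = -130494*1/1296 + 115/258084 = -21749/216 + 115/258084 = -155917891/1548504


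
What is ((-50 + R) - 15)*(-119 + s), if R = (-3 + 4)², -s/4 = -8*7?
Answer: -6720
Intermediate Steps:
s = 224 (s = -(-32)*7 = -4*(-56) = 224)
R = 1 (R = 1² = 1)
((-50 + R) - 15)*(-119 + s) = ((-50 + 1) - 15)*(-119 + 224) = (-49 - 15)*105 = -64*105 = -6720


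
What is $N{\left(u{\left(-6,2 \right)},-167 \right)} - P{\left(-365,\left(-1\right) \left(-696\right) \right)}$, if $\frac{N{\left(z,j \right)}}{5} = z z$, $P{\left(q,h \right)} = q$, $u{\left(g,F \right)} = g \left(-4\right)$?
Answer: $3245$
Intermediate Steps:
$u{\left(g,F \right)} = - 4 g$
$N{\left(z,j \right)} = 5 z^{2}$ ($N{\left(z,j \right)} = 5 z z = 5 z^{2}$)
$N{\left(u{\left(-6,2 \right)},-167 \right)} - P{\left(-365,\left(-1\right) \left(-696\right) \right)} = 5 \left(\left(-4\right) \left(-6\right)\right)^{2} - -365 = 5 \cdot 24^{2} + 365 = 5 \cdot 576 + 365 = 2880 + 365 = 3245$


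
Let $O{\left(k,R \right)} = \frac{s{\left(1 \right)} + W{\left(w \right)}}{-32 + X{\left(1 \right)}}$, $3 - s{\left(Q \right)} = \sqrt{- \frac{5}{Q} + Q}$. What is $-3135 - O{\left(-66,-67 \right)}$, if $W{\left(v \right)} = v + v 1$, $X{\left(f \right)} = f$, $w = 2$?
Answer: $- \frac{97178}{31} - \frac{2 i}{31} \approx -3134.8 - 0.064516 i$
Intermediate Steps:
$W{\left(v \right)} = 2 v$ ($W{\left(v \right)} = v + v = 2 v$)
$s{\left(Q \right)} = 3 - \sqrt{Q - \frac{5}{Q}}$ ($s{\left(Q \right)} = 3 - \sqrt{- \frac{5}{Q} + Q} = 3 - \sqrt{Q - \frac{5}{Q}}$)
$O{\left(k,R \right)} = - \frac{7}{31} + \frac{2 i}{31}$ ($O{\left(k,R \right)} = \frac{\left(3 - \sqrt{1 - \frac{5}{1}}\right) + 2 \cdot 2}{-32 + 1} = \frac{\left(3 - \sqrt{1 - 5}\right) + 4}{-31} = \left(\left(3 - \sqrt{1 - 5}\right) + 4\right) \left(- \frac{1}{31}\right) = \left(\left(3 - \sqrt{-4}\right) + 4\right) \left(- \frac{1}{31}\right) = \left(\left(3 - 2 i\right) + 4\right) \left(- \frac{1}{31}\right) = \left(7 - 2 i\right) \left(- \frac{1}{31}\right) = - \frac{7}{31} + \frac{2 i}{31}$)
$-3135 - O{\left(-66,-67 \right)} = -3135 - \left(- \frac{7}{31} + \frac{2 i}{31}\right) = -3135 + \left(\frac{7}{31} - \frac{2 i}{31}\right) = - \frac{97178}{31} - \frac{2 i}{31}$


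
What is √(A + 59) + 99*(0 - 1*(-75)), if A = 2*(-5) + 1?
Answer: 7425 + 5*√2 ≈ 7432.1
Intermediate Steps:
A = -9 (A = -10 + 1 = -9)
√(A + 59) + 99*(0 - 1*(-75)) = √(-9 + 59) + 99*(0 - 1*(-75)) = √50 + 99*(0 + 75) = 5*√2 + 99*75 = 5*√2 + 7425 = 7425 + 5*√2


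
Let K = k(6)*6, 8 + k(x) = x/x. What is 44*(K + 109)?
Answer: 2948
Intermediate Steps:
k(x) = -7 (k(x) = -8 + x/x = -8 + 1 = -7)
K = -42 (K = -7*6 = -42)
44*(K + 109) = 44*(-42 + 109) = 44*67 = 2948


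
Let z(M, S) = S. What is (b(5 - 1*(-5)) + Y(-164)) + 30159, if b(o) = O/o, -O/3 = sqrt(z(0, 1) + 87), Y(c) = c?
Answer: 29995 - 3*sqrt(22)/5 ≈ 29992.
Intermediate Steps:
O = -6*sqrt(22) (O = -3*sqrt(1 + 87) = -6*sqrt(22) ≈ -28.142)
b(o) = -6*sqrt(22)/o (b(o) = (-6*sqrt(22))/o = -6*sqrt(22)/o)
(b(5 - 1*(-5)) + Y(-164)) + 30159 = (-6*sqrt(22)/(5 - 1*(-5)) - 164) + 30159 = (-6*sqrt(22)/(5 + 5) - 164) + 30159 = (-6*sqrt(22)/10 - 164) + 30159 = (-6*sqrt(22)*1/10 - 164) + 30159 = (-3*sqrt(22)/5 - 164) + 30159 = (-164 - 3*sqrt(22)/5) + 30159 = 29995 - 3*sqrt(22)/5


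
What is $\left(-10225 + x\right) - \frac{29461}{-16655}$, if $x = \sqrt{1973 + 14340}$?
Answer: $- \frac{170267914}{16655} + \sqrt{16313} \approx -10096.0$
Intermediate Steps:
$x = \sqrt{16313} \approx 127.72$
$\left(-10225 + x\right) - \frac{29461}{-16655} = \left(-10225 + \sqrt{16313}\right) - \frac{29461}{-16655} = \left(-10225 + \sqrt{16313}\right) - - \frac{29461}{16655} = \left(-10225 + \sqrt{16313}\right) + \frac{29461}{16655} = - \frac{170267914}{16655} + \sqrt{16313}$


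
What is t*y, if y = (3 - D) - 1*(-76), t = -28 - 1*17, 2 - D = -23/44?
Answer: -151425/44 ≈ -3441.5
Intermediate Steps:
D = 111/44 (D = 2 - (-23)/44 = 2 - 1*(-23/44) = 2 + 23/44 = 111/44 ≈ 2.5227)
t = -45 (t = -28 - 17 = -45)
y = 3365/44 (y = (3 - 1*111/44) - 1*(-76) = (3 - 111/44) + 76 = 21/44 + 76 = 3365/44 ≈ 76.477)
t*y = -45*3365/44 = -151425/44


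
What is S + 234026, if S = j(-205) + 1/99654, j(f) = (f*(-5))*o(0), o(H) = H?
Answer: 23321627005/99654 ≈ 2.3403e+5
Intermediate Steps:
j(f) = 0 (j(f) = (f*(-5))*0 = -5*f*0 = 0)
S = 1/99654 (S = 0 + 1/99654 = 1/99654 ≈ 1.0035e-5)
S + 234026 = 1/99654 + 234026 = 23321627005/99654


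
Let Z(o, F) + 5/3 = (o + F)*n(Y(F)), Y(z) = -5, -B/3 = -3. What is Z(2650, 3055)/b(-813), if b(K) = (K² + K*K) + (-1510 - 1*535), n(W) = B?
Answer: 154030/3959679 ≈ 0.038900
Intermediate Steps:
B = 9 (B = -3*(-3) = 9)
n(W) = 9
Z(o, F) = -5/3 + 9*F + 9*o (Z(o, F) = -5/3 + (o + F)*9 = -5/3 + (F + o)*9 = -5/3 + (9*F + 9*o) = -5/3 + 9*F + 9*o)
b(K) = -2045 + 2*K² (b(K) = (K² + K²) + (-1510 - 535) = 2*K² - 2045 = -2045 + 2*K²)
Z(2650, 3055)/b(-813) = (-5/3 + 9*3055 + 9*2650)/(-2045 + 2*(-813)²) = (-5/3 + 27495 + 23850)/(-2045 + 2*660969) = 154030/(3*(-2045 + 1321938)) = (154030/3)/1319893 = (154030/3)*(1/1319893) = 154030/3959679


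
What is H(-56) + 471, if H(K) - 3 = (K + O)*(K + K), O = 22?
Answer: 4282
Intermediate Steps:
H(K) = 3 + 2*K*(22 + K) (H(K) = 3 + (K + 22)*(K + K) = 3 + (22 + K)*(2*K) = 3 + 2*K*(22 + K))
H(-56) + 471 = (3 + 2*(-56)**2 + 44*(-56)) + 471 = (3 + 2*3136 - 2464) + 471 = (3 + 6272 - 2464) + 471 = 3811 + 471 = 4282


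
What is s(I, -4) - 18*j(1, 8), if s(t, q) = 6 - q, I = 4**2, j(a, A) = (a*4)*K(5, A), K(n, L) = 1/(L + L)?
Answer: 11/2 ≈ 5.5000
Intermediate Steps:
K(n, L) = 1/(2*L)
j(a, A) = 2*a/A (j(a, A) = (a*4)*(1/(2*A)) = (4*a)*(1/(2*A)) = 2*a/A)
I = 16
s(I, -4) - 18*j(1, 8) = (6 - 1*(-4)) - 36/8 = (6 + 4) - 36/8 = 10 - 18*1/4 = 10 - 9/2 = 11/2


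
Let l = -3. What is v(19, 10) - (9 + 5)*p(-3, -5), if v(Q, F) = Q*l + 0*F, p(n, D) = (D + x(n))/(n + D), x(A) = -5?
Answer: -149/2 ≈ -74.500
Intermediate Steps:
p(n, D) = (-5 + D)/(D + n) (p(n, D) = (D - 5)/(n + D) = (-5 + D)/(D + n))
v(Q, F) = -3*Q (v(Q, F) = Q*(-3) + 0*F = -3*Q + 0 = -3*Q)
v(19, 10) - (9 + 5)*p(-3, -5) = -3*19 - (9 + 5)*(-5 - 5)/(-5 - 3) = -57 - 14*-10/(-8) = -57 - 14*(-1/8*(-10)) = -57 - 14*5/4 = -57 - 1*35/2 = -57 - 35/2 = -149/2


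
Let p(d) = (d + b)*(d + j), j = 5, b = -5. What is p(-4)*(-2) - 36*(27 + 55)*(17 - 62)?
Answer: 132858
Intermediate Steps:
p(d) = (-5 + d)*(5 + d) (p(d) = (d - 5)*(d + 5) = (-5 + d)*(5 + d))
p(-4)*(-2) - 36*(27 + 55)*(17 - 62) = (-25 + (-4)**2)*(-2) - 36*(27 + 55)*(17 - 62) = (-25 + 16)*(-2) - 2952*(-45) = -9*(-2) - 36*(-3690) = 18 + 132840 = 132858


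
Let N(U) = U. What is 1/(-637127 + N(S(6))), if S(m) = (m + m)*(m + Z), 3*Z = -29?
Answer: -1/637171 ≈ -1.5694e-6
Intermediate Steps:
Z = -29/3 (Z = (⅓)*(-29) = -29/3 ≈ -9.6667)
S(m) = 2*m*(-29/3 + m) (S(m) = (m + m)*(m - 29/3) = (2*m)*(-29/3 + m) = 2*m*(-29/3 + m))
1/(-637127 + N(S(6))) = 1/(-637127 + (⅔)*6*(-29 + 3*6)) = 1/(-637127 + (⅔)*6*(-29 + 18)) = 1/(-637127 + (⅔)*6*(-11)) = 1/(-637127 - 44) = 1/(-637171) = -1/637171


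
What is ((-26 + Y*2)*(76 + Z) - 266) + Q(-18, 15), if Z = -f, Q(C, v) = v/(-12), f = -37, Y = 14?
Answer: -165/4 ≈ -41.250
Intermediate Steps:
Q(C, v) = -v/12 (Q(C, v) = v*(-1/12) = -v/12)
Z = 37 (Z = -1*(-37) = 37)
((-26 + Y*2)*(76 + Z) - 266) + Q(-18, 15) = ((-26 + 14*2)*(76 + 37) - 266) - 1/12*15 = ((-26 + 28)*113 - 266) - 5/4 = (2*113 - 266) - 5/4 = (226 - 266) - 5/4 = -40 - 5/4 = -165/4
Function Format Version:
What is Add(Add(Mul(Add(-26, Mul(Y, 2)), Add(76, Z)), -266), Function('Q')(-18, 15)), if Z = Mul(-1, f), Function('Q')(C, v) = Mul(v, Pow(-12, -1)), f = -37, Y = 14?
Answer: Rational(-165, 4) ≈ -41.250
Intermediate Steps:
Function('Q')(C, v) = Mul(Rational(-1, 12), v) (Function('Q')(C, v) = Mul(v, Rational(-1, 12)) = Mul(Rational(-1, 12), v))
Z = 37 (Z = Mul(-1, -37) = 37)
Add(Add(Mul(Add(-26, Mul(Y, 2)), Add(76, Z)), -266), Function('Q')(-18, 15)) = Add(Add(Mul(Add(-26, Mul(14, 2)), Add(76, 37)), -266), Mul(Rational(-1, 12), 15)) = Add(Add(Mul(Add(-26, 28), 113), -266), Rational(-5, 4)) = Add(Add(Mul(2, 113), -266), Rational(-5, 4)) = Add(Add(226, -266), Rational(-5, 4)) = Add(-40, Rational(-5, 4)) = Rational(-165, 4)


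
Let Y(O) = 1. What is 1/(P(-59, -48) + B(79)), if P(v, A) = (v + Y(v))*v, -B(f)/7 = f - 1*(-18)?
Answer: 1/2743 ≈ 0.00036456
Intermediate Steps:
B(f) = -126 - 7*f (B(f) = -7*(f - 1*(-18)) = -7*(f + 18) = -7*(18 + f) = -126 - 7*f)
P(v, A) = v*(1 + v) (P(v, A) = (v + 1)*v = (1 + v)*v = v*(1 + v))
1/(P(-59, -48) + B(79)) = 1/(-59*(1 - 59) + (-126 - 7*79)) = 1/(-59*(-58) + (-126 - 553)) = 1/(3422 - 679) = 1/2743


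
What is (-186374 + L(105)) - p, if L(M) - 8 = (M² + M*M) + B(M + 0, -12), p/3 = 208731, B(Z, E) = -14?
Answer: -790523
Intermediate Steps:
p = 626193 (p = 3*208731 = 626193)
L(M) = -6 + 2*M² (L(M) = 8 + ((M² + M*M) - 14) = 8 + ((M² + M²) - 14) = 8 + (2*M² - 14) = 8 + (-14 + 2*M²) = -6 + 2*M²)
(-186374 + L(105)) - p = (-186374 + (-6 + 2*105²)) - 1*626193 = (-186374 + (-6 + 2*11025)) - 626193 = (-186374 + (-6 + 22050)) - 626193 = (-186374 + 22044) - 626193 = -164330 - 626193 = -790523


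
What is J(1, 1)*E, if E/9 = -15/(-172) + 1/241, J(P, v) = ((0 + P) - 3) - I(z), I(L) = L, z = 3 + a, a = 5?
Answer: -170415/20726 ≈ -8.2223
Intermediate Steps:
z = 8 (z = 3 + 5 = 8)
J(P, v) = -11 + P (J(P, v) = ((0 + P) - 3) - 1*8 = (P - 3) - 8 = (-3 + P) - 8 = -11 + P)
E = 34083/41452 (E = 9*(-15/(-172) + 1/241) = 9*(-15*(-1/172) + 1*(1/241)) = 9*(15/172 + 1/241) = 9*(3787/41452) = 34083/41452 ≈ 0.82223)
J(1, 1)*E = (-11 + 1)*(34083/41452) = -10*34083/41452 = -170415/20726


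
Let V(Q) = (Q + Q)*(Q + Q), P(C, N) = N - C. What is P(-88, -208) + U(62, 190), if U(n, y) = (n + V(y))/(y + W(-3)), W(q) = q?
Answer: 122022/187 ≈ 652.52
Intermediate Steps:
V(Q) = 4*Q² (V(Q) = (2*Q)*(2*Q) = 4*Q²)
U(n, y) = (n + 4*y²)/(-3 + y) (U(n, y) = (n + 4*y²)/(y - 3) = (n + 4*y²)/(-3 + y))
P(-88, -208) + U(62, 190) = (-208 - 1*(-88)) + (62 + 4*190²)/(-3 + 190) = (-208 + 88) + (62 + 4*36100)/187 = -120 + (62 + 144400)/187 = -120 + (1/187)*144462 = -120 + 144462/187 = 122022/187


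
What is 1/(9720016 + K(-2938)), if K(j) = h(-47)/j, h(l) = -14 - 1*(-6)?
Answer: 1469/14278703508 ≈ 1.0288e-7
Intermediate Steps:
h(l) = -8 (h(l) = -14 + 6 = -8)
K(j) = -8/j
1/(9720016 + K(-2938)) = 1/(9720016 - 8/(-2938)) = 1/(9720016 - 8*(-1/2938)) = 1/(9720016 + 4/1469) = 1/(14278703508/1469) = 1469/14278703508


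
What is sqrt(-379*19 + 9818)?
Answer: sqrt(2617) ≈ 51.157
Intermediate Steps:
sqrt(-379*19 + 9818) = sqrt(-7201 + 9818) = sqrt(2617)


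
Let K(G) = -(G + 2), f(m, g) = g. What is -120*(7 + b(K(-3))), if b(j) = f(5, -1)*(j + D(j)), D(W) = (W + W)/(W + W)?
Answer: -600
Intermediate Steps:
K(G) = -2 - G (K(G) = -(2 + G) = -2 - G)
D(W) = 1 (D(W) = (2*W)/((2*W)) = (2*W)*(1/(2*W)) = 1)
b(j) = -1 - j (b(j) = -(j + 1) = -(1 + j) = -1 - j)
-120*(7 + b(K(-3))) = -120*(7 + (-1 - (-2 - 1*(-3)))) = -120*(7 + (-1 - (-2 + 3))) = -120*(7 + (-1 - 1*1)) = -120*(7 + (-1 - 1)) = -120*(7 - 2) = -120*5 = -600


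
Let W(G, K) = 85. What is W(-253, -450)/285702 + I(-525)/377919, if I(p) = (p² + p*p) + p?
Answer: 1028597105/705700746 ≈ 1.4576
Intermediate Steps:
I(p) = p + 2*p² (I(p) = (p² + p²) + p = 2*p² + p = p + 2*p²)
W(-253, -450)/285702 + I(-525)/377919 = 85/285702 - 525*(1 + 2*(-525))/377919 = 85*(1/285702) - 525*(1 - 1050)*(1/377919) = 5/16806 - 525*(-1049)*(1/377919) = 5/16806 + 550725*(1/377919) = 5/16806 + 183575/125973 = 1028597105/705700746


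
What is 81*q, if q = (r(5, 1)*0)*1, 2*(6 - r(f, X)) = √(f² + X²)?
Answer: 0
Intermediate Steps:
r(f, X) = 6 - √(X² + f²)/2 (r(f, X) = 6 - √(f² + X²)/2 = 6 - √(X² + f²)/2)
q = 0 (q = ((6 - √(1² + 5²)/2)*0)*1 = ((6 - √(1 + 25)/2)*0)*1 = ((6 - √26/2)*0)*1 = 0*1 = 0)
81*q = 81*0 = 0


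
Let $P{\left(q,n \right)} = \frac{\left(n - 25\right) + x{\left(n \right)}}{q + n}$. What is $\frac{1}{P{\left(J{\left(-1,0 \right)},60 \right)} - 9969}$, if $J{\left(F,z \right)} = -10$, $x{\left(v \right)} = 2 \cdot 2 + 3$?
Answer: $- \frac{25}{249204} \approx -0.00010032$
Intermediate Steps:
$x{\left(v \right)} = 7$ ($x{\left(v \right)} = 4 + 3 = 7$)
$P{\left(q,n \right)} = \frac{-18 + n}{n + q}$ ($P{\left(q,n \right)} = \frac{\left(n - 25\right) + 7}{q + n} = \frac{\left(n - 25\right) + 7}{n + q} = \frac{\left(-25 + n\right) + 7}{n + q} = \frac{-18 + n}{n + q}$)
$\frac{1}{P{\left(J{\left(-1,0 \right)},60 \right)} - 9969} = \frac{1}{\frac{-18 + 60}{60 - 10} - 9969} = \frac{1}{\frac{1}{50} \cdot 42 - 9969} = \frac{1}{\frac{21}{25} - 9969} = \frac{1}{- \frac{249204}{25}} = - \frac{25}{249204}$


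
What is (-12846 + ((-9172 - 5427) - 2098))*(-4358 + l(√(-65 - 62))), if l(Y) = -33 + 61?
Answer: 127921190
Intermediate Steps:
l(Y) = 28
(-12846 + ((-9172 - 5427) - 2098))*(-4358 + l(√(-65 - 62))) = (-12846 + ((-9172 - 5427) - 2098))*(-4358 + 28) = (-12846 + (-14599 - 2098))*(-4330) = (-12846 - 16697)*(-4330) = -29543*(-4330) = 127921190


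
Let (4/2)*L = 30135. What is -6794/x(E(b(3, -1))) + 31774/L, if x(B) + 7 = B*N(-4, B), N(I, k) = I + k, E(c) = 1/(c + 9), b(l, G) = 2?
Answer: 2482975771/2682015 ≈ 925.79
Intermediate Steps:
E(c) = 1/(9 + c)
L = 30135/2 (L = (1/2)*30135 = 30135/2 ≈ 15068.)
x(B) = -7 + B*(-4 + B)
-6794/x(E(b(3, -1))) + 31774/L = -6794/(-7 + (-4 + 1/(9 + 2))/(9 + 2)) + 31774/(30135/2) = -6794/(-7 + (-4 + 1/11)/11) + 31774*(2/30135) = -6794/(-7 + (-4 + 1/11)/11) + 63548/30135 = -6794/(-7 + (1/11)*(-43/11)) + 63548/30135 = -6794/(-7 - 43/121) + 63548/30135 = -6794/(-890/121) + 63548/30135 = -6794*(-121/890) + 63548/30135 = 411037/445 + 63548/30135 = 2482975771/2682015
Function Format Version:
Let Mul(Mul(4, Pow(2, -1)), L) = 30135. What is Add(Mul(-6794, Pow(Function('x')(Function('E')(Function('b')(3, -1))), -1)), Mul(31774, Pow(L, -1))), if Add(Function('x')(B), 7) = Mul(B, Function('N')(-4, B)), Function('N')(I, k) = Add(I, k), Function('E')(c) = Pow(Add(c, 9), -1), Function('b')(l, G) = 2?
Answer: Rational(2482975771, 2682015) ≈ 925.79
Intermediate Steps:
Function('E')(c) = Pow(Add(9, c), -1)
L = Rational(30135, 2) (L = Mul(Rational(1, 2), 30135) = Rational(30135, 2) ≈ 15068.)
Function('x')(B) = Add(-7, Mul(B, Add(-4, B)))
Add(Mul(-6794, Pow(Function('x')(Function('E')(Function('b')(3, -1))), -1)), Mul(31774, Pow(L, -1))) = Add(Mul(-6794, Pow(Add(-7, Mul(Pow(Add(9, 2), -1), Add(-4, Pow(Add(9, 2), -1)))), -1)), Mul(31774, Pow(Rational(30135, 2), -1))) = Add(Mul(-6794, Pow(Add(-7, Mul(Pow(11, -1), Add(-4, Pow(11, -1)))), -1)), Mul(31774, Rational(2, 30135))) = Add(Mul(-6794, Pow(Add(-7, Mul(Rational(1, 11), Add(-4, Rational(1, 11)))), -1)), Rational(63548, 30135)) = Add(Mul(-6794, Pow(Add(-7, Mul(Rational(1, 11), Rational(-43, 11))), -1)), Rational(63548, 30135)) = Add(Mul(-6794, Pow(Add(-7, Rational(-43, 121)), -1)), Rational(63548, 30135)) = Add(Mul(-6794, Pow(Rational(-890, 121), -1)), Rational(63548, 30135)) = Add(Mul(-6794, Rational(-121, 890)), Rational(63548, 30135)) = Add(Rational(411037, 445), Rational(63548, 30135)) = Rational(2482975771, 2682015)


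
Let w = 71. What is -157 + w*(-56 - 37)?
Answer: -6760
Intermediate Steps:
-157 + w*(-56 - 37) = -157 + 71*(-56 - 37) = -157 + 71*(-93) = -157 - 6603 = -6760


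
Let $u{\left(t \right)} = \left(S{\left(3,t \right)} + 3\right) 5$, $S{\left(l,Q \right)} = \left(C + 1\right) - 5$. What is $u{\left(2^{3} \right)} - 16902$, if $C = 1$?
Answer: $-16902$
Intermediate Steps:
$S{\left(l,Q \right)} = -3$ ($S{\left(l,Q \right)} = \left(1 + 1\right) - 5 = 2 - 5 = -3$)
$u{\left(t \right)} = 0$ ($u{\left(t \right)} = \left(-3 + 3\right) 5 = 0 \cdot 5 = 0$)
$u{\left(2^{3} \right)} - 16902 = 0 - 16902 = -16902$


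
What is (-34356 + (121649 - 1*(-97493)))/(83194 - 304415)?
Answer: -26398/31603 ≈ -0.83530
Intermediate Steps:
(-34356 + (121649 - 1*(-97493)))/(83194 - 304415) = (-34356 + (121649 + 97493))/(-221221) = (-34356 + 219142)*(-1/221221) = 184786*(-1/221221) = -26398/31603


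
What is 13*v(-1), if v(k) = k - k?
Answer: 0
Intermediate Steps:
v(k) = 0
13*v(-1) = 13*0 = 0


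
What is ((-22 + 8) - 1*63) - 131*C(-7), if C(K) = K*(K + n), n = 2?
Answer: -4662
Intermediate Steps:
C(K) = K*(2 + K) (C(K) = K*(K + 2) = K*(2 + K))
((-22 + 8) - 1*63) - 131*C(-7) = ((-22 + 8) - 1*63) - (-917)*(2 - 7) = (-14 - 63) - (-917)*(-5) = -77 - 131*35 = -77 - 4585 = -4662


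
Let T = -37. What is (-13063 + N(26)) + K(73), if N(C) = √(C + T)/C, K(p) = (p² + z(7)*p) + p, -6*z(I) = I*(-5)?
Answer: -43411/6 + I*√11/26 ≈ -7235.2 + 0.12756*I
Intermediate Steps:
z(I) = 5*I/6 (z(I) = -I*(-5)/6 = -(-5)*I/6 = 5*I/6)
K(p) = p² + 41*p/6 (K(p) = (p² + ((⅚)*7)*p) + p = (p² + 35*p/6) + p = p² + 41*p/6)
N(C) = √(-37 + C)/C (N(C) = √(C - 37)/C = √(-37 + C)/C)
(-13063 + N(26)) + K(73) = (-13063 + √(-37 + 26)/26) + (⅙)*73*(41 + 6*73) = (-13063 + √(-11)/26) + (⅙)*73*(41 + 438) = (-13063 + (I*√11)/26) + (⅙)*73*479 = (-13063 + I*√11/26) + 34967/6 = -43411/6 + I*√11/26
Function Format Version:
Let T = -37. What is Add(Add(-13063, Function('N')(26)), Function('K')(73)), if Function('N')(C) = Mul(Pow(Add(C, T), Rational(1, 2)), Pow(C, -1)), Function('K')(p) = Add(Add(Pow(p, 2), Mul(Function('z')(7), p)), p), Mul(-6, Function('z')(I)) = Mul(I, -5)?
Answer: Add(Rational(-43411, 6), Mul(Rational(1, 26), I, Pow(11, Rational(1, 2)))) ≈ Add(-7235.2, Mul(0.12756, I))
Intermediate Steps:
Function('z')(I) = Mul(Rational(5, 6), I) (Function('z')(I) = Mul(Rational(-1, 6), Mul(I, -5)) = Mul(Rational(-1, 6), Mul(-5, I)) = Mul(Rational(5, 6), I))
Function('K')(p) = Add(Pow(p, 2), Mul(Rational(41, 6), p)) (Function('K')(p) = Add(Add(Pow(p, 2), Mul(Mul(Rational(5, 6), 7), p)), p) = Add(Add(Pow(p, 2), Mul(Rational(35, 6), p)), p) = Add(Pow(p, 2), Mul(Rational(41, 6), p)))
Function('N')(C) = Mul(Pow(C, -1), Pow(Add(-37, C), Rational(1, 2))) (Function('N')(C) = Mul(Pow(Add(C, -37), Rational(1, 2)), Pow(C, -1)) = Mul(Pow(Add(-37, C), Rational(1, 2)), Pow(C, -1)) = Mul(Pow(C, -1), Pow(Add(-37, C), Rational(1, 2))))
Add(Add(-13063, Function('N')(26)), Function('K')(73)) = Add(Add(-13063, Mul(Pow(26, -1), Pow(Add(-37, 26), Rational(1, 2)))), Mul(Rational(1, 6), 73, Add(41, Mul(6, 73)))) = Add(Add(-13063, Mul(Rational(1, 26), Pow(-11, Rational(1, 2)))), Mul(Rational(1, 6), 73, Add(41, 438))) = Add(Add(-13063, Mul(Rational(1, 26), Mul(I, Pow(11, Rational(1, 2))))), Mul(Rational(1, 6), 73, 479)) = Add(Add(-13063, Mul(Rational(1, 26), I, Pow(11, Rational(1, 2)))), Rational(34967, 6)) = Add(Rational(-43411, 6), Mul(Rational(1, 26), I, Pow(11, Rational(1, 2))))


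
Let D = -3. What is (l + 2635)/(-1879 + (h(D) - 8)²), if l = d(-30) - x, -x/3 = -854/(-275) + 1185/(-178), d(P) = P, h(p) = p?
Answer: -126993161/86054100 ≈ -1.4757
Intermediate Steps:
x = 521589/48950 (x = -3*(-854/(-275) + 1185/(-178)) = -3*(-854*(-1/275) + 1185*(-1/178)) = -3*(854/275 - 1185/178) = -3*(-173863/48950) = 521589/48950 ≈ 10.656)
l = -1990089/48950 (l = -30 - 1*521589/48950 = -30 - 521589/48950 = -1990089/48950 ≈ -40.656)
(l + 2635)/(-1879 + (h(D) - 8)²) = (-1990089/48950 + 2635)/(-1879 + (-3 - 8)²) = 126993161/(48950*(-1879 + (-11)²)) = 126993161/(48950*(-1879 + 121)) = (126993161/48950)/(-1758) = (126993161/48950)*(-1/1758) = -126993161/86054100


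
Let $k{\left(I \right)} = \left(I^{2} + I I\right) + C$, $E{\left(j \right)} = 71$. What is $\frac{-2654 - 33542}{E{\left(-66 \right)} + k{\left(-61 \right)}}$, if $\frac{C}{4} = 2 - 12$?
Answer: $- \frac{36196}{7473} \approx -4.8436$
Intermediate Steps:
$C = -40$ ($C = 4 \left(2 - 12\right) = 4 \left(-10\right) = -40$)
$k{\left(I \right)} = -40 + 2 I^{2}$ ($k{\left(I \right)} = \left(I^{2} + I I\right) - 40 = \left(I^{2} + I^{2}\right) - 40 = 2 I^{2} - 40 = -40 + 2 I^{2}$)
$\frac{-2654 - 33542}{E{\left(-66 \right)} + k{\left(-61 \right)}} = \frac{-2654 - 33542}{71 - \left(40 - 2 \left(-61\right)^{2}\right)} = - \frac{36196}{71 + \left(-40 + 2 \cdot 3721\right)} = - \frac{36196}{71 + \left(-40 + 7442\right)} = - \frac{36196}{71 + 7402} = - \frac{36196}{7473}$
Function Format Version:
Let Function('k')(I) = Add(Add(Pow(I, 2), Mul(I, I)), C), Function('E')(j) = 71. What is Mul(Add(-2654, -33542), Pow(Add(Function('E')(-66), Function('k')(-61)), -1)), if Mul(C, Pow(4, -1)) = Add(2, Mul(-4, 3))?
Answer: Rational(-36196, 7473) ≈ -4.8436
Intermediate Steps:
C = -40 (C = Mul(4, Add(2, Mul(-4, 3))) = Mul(4, Add(2, -12)) = Mul(4, -10) = -40)
Function('k')(I) = Add(-40, Mul(2, Pow(I, 2))) (Function('k')(I) = Add(Add(Pow(I, 2), Mul(I, I)), -40) = Add(Add(Pow(I, 2), Pow(I, 2)), -40) = Add(Mul(2, Pow(I, 2)), -40) = Add(-40, Mul(2, Pow(I, 2))))
Mul(Add(-2654, -33542), Pow(Add(Function('E')(-66), Function('k')(-61)), -1)) = Mul(Add(-2654, -33542), Pow(Add(71, Add(-40, Mul(2, Pow(-61, 2)))), -1)) = Mul(-36196, Pow(Add(71, Add(-40, Mul(2, 3721))), -1)) = Mul(-36196, Pow(Add(71, Add(-40, 7442)), -1)) = Mul(-36196, Pow(Add(71, 7402), -1)) = Mul(-36196, Pow(7473, -1)) = Mul(-36196, Rational(1, 7473)) = Rational(-36196, 7473)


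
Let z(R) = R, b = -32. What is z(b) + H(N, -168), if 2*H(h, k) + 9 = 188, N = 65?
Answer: 115/2 ≈ 57.500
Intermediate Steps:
H(h, k) = 179/2 (H(h, k) = -9/2 + (½)*188 = -9/2 + 94 = 179/2)
z(b) + H(N, -168) = -32 + 179/2 = 115/2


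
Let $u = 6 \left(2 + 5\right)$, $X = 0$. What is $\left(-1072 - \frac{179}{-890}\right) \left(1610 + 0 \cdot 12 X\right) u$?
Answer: $- \frac{6450278562}{89} \approx -7.2475 \cdot 10^{7}$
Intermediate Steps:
$u = 42$ ($u = 6 \cdot 7 = 42$)
$\left(-1072 - \frac{179}{-890}\right) \left(1610 + 0 \cdot 12 X\right) u = \left(-1072 - \frac{179}{-890}\right) \left(1610 + 0 \cdot 12 \cdot 0\right) 42 = \left(-1072 - - \frac{179}{890}\right) \left(1610 + 0 \cdot 0\right) 42 = \left(-1072 + \frac{179}{890}\right) \left(1610 + 0\right) 42 = \left(- \frac{953901}{890}\right) 1610 \cdot 42 = \left(- \frac{153578061}{89}\right) 42 = - \frac{6450278562}{89}$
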